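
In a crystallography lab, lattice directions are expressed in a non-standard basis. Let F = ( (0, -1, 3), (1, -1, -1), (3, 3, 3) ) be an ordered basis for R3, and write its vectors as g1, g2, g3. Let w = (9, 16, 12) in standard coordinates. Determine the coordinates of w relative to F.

(-1, -3, 4)

We seek scalars with c_1 g1 + ... + c_3 g3 = w; equivalently solve M c = w where the columns of M are g1, ..., g3.
Gaussian elimination on [M | w] yields c = (-1, -3, 4).
Check: -g1 - 3g2 + 4g3 = (9, 16, 12).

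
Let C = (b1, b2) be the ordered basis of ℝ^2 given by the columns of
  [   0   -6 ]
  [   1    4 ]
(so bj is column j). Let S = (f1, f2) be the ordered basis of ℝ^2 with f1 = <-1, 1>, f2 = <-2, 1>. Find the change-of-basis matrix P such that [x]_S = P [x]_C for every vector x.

[[2, 2], [-1, 2]]

Take x = bj: its C-coordinates are the j-th standard unit vector, so P e_j — column j of P — equals [bj]_S.
b1 = 2f1 - f2, giving column 1 = <2, -1>; repeating for each j gives P = [[2, 2], [-1, 2]].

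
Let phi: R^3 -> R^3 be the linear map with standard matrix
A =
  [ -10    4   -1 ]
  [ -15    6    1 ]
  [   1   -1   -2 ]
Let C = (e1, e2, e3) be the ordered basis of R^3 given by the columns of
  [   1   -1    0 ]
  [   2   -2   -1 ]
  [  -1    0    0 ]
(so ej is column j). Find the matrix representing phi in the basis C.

With P the matrix whose columns are e1, ..., e3, [phi]_C = P^(-1) A P.
Column by column: phi(e1) = A e1 = [-1, -4, 1]; its C-coordinates [-1, 0, 2] give column 1.
Continuing for each basis vector yields [phi]_C = [[-1, -1, -1], [0, -3, 3], [2, 1, -2]].

[[-1, -1, -1], [0, -3, 3], [2, 1, -2]]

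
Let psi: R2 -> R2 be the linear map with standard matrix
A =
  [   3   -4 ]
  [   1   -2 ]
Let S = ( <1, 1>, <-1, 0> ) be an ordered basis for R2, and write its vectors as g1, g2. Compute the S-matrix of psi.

[[-1, -1], [0, 2]]

With P the matrix whose columns are g1, g2, [psi]_S = P^(-1) A P.
Column by column: psi(g1) = A g1 = <-1, -1>; its S-coordinates <-1, 0> give column 1.
Continuing for each basis vector yields [psi]_S = [[-1, -1], [0, 2]].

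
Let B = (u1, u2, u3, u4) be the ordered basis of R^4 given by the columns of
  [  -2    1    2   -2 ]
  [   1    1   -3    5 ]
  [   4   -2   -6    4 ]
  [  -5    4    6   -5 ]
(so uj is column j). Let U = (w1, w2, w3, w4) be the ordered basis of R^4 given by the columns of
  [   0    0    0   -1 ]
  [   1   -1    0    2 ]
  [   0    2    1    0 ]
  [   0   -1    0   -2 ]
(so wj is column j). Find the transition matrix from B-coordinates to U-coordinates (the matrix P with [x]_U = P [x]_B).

Let M have columns uj and N have columns wj. Then for every x, N [x]_U = x = M [x]_B, so P = N^(-1) M.
Since det N = 1, N^(-1) has integer entries; multiplying gives P = [[-2, 1, -1, 2], [1, -2, -2, 1], [2, 2, -2, 2], [2, -1, -2, 2]].

[[-2, 1, -1, 2], [1, -2, -2, 1], [2, 2, -2, 2], [2, -1, -2, 2]]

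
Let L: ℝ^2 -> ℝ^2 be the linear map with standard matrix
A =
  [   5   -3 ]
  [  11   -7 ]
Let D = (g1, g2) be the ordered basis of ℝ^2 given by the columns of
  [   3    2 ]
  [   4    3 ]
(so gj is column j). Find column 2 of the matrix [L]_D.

<1, -1>

Compute L(g2) = A g2 = <1, 1> in standard coordinates.
Then write this in D-coordinates: solve for y in y_1 g1 + y_2 g2 = <1, 1>.
This gives y = <1, -1>, which is column 2 of [L]_D.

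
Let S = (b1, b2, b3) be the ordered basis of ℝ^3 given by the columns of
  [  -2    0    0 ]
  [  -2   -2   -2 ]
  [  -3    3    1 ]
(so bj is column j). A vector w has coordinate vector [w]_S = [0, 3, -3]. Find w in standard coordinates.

[0, 0, 6]

The coordinates say w = 0·b1 + 3b2 - 3b3; adding the scaled basis vectors gives [0, 0, 6].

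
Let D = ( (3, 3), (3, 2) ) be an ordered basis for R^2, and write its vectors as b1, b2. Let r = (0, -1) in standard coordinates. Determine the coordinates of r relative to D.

We seek scalars with c_1 b1 + c_2 b2 = r; equivalently solve M c = r where the columns of M are b1, b2.
System: 3c_1 + 3c_2 = 0, 3c_1 + 2c_2 = -1; solving gives c_1 = -1, c_2 = 1.
Check: -b1 + b2 = (0, -1).

(-1, 1)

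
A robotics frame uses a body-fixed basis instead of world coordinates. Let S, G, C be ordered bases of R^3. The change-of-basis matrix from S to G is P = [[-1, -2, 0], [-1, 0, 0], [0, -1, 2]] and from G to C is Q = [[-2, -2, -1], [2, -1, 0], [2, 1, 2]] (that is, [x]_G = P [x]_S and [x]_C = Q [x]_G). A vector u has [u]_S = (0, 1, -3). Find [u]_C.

(11, -4, -18)

Composing the changes, [u]_C = Q P [u]_S.
Q P = [[4, 5, -2], [-1, -4, 0], [-3, -6, 4]]; applying this to (0, 1, -3) gives (11, -4, -18).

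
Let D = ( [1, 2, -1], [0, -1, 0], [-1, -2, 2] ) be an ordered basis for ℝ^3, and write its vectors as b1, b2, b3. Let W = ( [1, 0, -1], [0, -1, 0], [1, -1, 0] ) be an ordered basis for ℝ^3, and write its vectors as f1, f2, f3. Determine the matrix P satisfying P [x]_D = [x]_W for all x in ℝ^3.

Column j of P is [bj]_W, since P maps D-coordinates to W-coordinates.
Expressing b1 in W: b1 = f1 - 2f2 + 0·f3, so column 1 of P is [1, -2, 0].
Doing the same for each bj gives P = [[1, 0, -2], [-2, 1, 1], [0, 0, 1]].

[[1, 0, -2], [-2, 1, 1], [0, 0, 1]]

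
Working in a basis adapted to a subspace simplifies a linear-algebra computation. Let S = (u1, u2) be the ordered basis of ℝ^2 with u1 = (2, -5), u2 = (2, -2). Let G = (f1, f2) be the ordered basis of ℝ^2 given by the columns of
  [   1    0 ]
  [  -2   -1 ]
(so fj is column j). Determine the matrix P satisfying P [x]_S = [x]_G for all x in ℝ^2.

[[2, 2], [1, -2]]

Column j of P is [uj]_G, since P maps S-coordinates to G-coordinates.
Expressing u1 in G: u1 = 2f1 + f2, so column 1 of P is (2, 1).
Doing the same for each uj gives P = [[2, 2], [1, -2]].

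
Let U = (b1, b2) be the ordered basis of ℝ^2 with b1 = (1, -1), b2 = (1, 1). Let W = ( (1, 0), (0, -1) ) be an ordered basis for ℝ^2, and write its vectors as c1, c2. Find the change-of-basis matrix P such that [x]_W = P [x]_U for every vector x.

Take x = bj: its U-coordinates are the j-th standard unit vector, so P e_j — column j of P — equals [bj]_W.
b1 = c1 + c2, giving column 1 = (1, 1); repeating for each j gives P = [[1, 1], [1, -1]].

[[1, 1], [1, -1]]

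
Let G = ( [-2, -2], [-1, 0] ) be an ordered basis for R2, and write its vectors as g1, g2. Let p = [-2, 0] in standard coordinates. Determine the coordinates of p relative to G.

[0, 2]

[p]_G is the unique c with M c = p, where M has columns g1, g2.
System: -2c_1 - c_2 = -2, -2c_1 + 0c_2 = 0; solving gives c_1 = 0, c_2 = 2.
Check: 0·g1 + 2g2 = [-2, 0].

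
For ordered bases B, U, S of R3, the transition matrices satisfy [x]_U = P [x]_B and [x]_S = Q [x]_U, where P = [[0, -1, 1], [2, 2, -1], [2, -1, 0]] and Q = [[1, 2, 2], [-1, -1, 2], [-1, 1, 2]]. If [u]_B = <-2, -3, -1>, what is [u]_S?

Apply P to get U-coordinates <2, -9, -1>, then Q to get S-coordinates.
The result is [u]_S = <-18, 5, -13>.

<-18, 5, -13>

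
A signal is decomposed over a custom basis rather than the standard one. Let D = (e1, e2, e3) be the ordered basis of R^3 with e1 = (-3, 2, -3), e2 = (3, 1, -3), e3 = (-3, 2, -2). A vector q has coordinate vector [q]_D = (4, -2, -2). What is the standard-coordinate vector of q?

By definition q = 4e1 - 2e2 - 2e3.
Summing componentwise gives (-12, 2, -2).

(-12, 2, -2)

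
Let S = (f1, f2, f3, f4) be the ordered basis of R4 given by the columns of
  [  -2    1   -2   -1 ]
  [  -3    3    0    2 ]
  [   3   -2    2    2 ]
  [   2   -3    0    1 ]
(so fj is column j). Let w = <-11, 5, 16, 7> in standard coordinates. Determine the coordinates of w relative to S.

<0, -1, 3, 4>

Write w = c_1 f1 + ... + c_4 f4 and solve for the c_i.
Gaussian elimination on [M | w] yields c = (0, -1, 3, 4).
Check: 0·f1 - f2 + 3f3 + 4f4 = <-11, 5, 16, 7>.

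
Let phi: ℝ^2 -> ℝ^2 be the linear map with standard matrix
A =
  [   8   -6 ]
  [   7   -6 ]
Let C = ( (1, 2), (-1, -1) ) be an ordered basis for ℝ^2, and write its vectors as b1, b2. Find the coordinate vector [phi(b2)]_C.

Compute phi(b2) = A b2 = (-2, -1) in standard coordinates.
Then write this in C-coordinates: solve for y in y_1 b1 + y_2 b2 = (-2, -1).
This gives y = (1, 3), which is column 2 of [phi]_C.

(1, 3)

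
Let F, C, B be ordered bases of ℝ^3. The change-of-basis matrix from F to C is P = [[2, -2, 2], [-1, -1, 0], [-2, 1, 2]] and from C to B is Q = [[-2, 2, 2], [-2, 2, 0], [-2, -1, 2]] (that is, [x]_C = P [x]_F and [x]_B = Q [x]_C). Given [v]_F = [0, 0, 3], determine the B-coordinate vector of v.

Composing the changes, [v]_B = Q P [v]_F.
Q P = [[-10, 4, 0], [-6, 2, -4], [-7, 7, 0]]; applying this to [0, 0, 3] gives [0, -12, 0].

[0, -12, 0]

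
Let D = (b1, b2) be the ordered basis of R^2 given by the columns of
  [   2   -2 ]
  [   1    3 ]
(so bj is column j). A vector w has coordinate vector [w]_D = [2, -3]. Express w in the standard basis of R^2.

By definition w = 2b1 - 3b2.
Summing componentwise gives [10, -7].

[10, -7]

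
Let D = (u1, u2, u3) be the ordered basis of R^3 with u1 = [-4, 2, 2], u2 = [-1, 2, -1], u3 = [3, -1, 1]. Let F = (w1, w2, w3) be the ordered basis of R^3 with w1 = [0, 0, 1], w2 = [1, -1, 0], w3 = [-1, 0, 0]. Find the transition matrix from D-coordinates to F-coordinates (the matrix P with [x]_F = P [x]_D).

[[2, -1, 1], [-2, -2, 1], [2, -1, -2]]

Take x = uj: its D-coordinates are the j-th standard unit vector, so P e_j — column j of P — equals [uj]_F.
u1 = 2w1 - 2w2 + 2w3, giving column 1 = [2, -2, 2]; repeating for each j gives P = [[2, -1, 1], [-2, -2, 1], [2, -1, -2]].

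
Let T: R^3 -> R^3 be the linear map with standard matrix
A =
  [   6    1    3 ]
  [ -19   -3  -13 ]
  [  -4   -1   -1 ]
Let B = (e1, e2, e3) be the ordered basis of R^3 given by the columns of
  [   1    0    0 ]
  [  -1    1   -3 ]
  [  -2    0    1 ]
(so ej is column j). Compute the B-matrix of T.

The j-th column of [T]_B is [T(ej)]_B.
T(e1) = A e1 = <-1, 10, -1> = -e1 + 0·e2 - 3e3, so column 1 is <-1, 0, -3>.
Repeating for e2, e3 and assembling the columns gives [[-1, 1, 0], [0, 1, 2], [-3, 1, 2]].

[[-1, 1, 0], [0, 1, 2], [-3, 1, 2]]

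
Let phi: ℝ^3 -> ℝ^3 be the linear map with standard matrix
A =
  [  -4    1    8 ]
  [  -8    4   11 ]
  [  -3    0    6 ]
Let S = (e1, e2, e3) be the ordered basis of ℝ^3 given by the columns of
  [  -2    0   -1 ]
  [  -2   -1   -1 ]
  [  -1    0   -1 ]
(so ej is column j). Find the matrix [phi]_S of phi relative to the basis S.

[[2, 1, 2], [1, 3, 2], [-2, -1, 1]]

With P the matrix whose columns are e1, ..., e3, [phi]_S = P^(-1) A P.
Column by column: phi(e1) = A e1 = [-2, -3, 0]; its S-coordinates [2, 1, -2] give column 1.
Continuing for each basis vector yields [phi]_S = [[2, 1, 2], [1, 3, 2], [-2, -1, 1]].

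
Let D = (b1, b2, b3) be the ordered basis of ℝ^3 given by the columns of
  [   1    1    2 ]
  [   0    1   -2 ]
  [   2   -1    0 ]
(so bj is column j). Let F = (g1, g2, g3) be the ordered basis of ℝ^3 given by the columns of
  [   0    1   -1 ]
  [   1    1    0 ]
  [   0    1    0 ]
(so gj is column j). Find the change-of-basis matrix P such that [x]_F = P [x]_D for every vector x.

Column j of P is [bj]_F, since P maps D-coordinates to F-coordinates.
Expressing b1 in F: b1 = -2g1 + 2g2 + g3, so column 1 of P is (-2, 2, 1).
Doing the same for each bj gives P = [[-2, 2, -2], [2, -1, 0], [1, -2, -2]].

[[-2, 2, -2], [2, -1, 0], [1, -2, -2]]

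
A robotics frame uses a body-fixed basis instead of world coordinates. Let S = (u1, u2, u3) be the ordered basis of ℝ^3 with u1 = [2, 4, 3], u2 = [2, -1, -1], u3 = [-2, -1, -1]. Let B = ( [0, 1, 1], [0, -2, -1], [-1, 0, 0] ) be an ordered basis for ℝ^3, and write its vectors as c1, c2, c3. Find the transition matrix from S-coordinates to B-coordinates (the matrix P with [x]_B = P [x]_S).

[[2, -1, -1], [-1, 0, 0], [-2, -2, 2]]

Let M have columns uj and N have columns cj. Then for every x, N [x]_B = x = M [x]_S, so P = N^(-1) M.
Since det N = -1, N^(-1) has integer entries; multiplying gives P = [[2, -1, -1], [-1, 0, 0], [-2, -2, 2]].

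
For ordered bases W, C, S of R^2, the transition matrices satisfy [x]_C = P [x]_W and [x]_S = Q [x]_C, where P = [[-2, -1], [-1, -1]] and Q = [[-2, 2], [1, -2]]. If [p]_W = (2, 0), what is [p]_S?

(4, 0)

First [p]_C = P [p]_W = (-4, -2).
Then [p]_S = Q [p]_C = (4, 0).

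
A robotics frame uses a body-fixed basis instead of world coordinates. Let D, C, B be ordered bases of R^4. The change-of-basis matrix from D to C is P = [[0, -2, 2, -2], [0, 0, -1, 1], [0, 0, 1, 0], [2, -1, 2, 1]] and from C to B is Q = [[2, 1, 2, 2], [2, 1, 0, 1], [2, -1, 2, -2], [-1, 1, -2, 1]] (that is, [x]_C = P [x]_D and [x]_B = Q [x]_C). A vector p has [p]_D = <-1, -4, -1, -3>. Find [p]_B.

<14, 19, 30, -15>

Apply P to get C-coordinates <12, -2, -1, -3>, then Q to get B-coordinates.
The result is [p]_B = <14, 19, 30, -15>.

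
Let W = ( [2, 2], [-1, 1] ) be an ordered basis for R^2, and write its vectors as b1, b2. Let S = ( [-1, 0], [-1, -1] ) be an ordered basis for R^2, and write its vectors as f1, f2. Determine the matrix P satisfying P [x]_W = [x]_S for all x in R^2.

Take x = bj: its W-coordinates are the j-th standard unit vector, so P e_j — column j of P — equals [bj]_S.
b1 = 0·f1 - 2f2, giving column 1 = [0, -2]; repeating for each j gives P = [[0, 2], [-2, -1]].

[[0, 2], [-2, -1]]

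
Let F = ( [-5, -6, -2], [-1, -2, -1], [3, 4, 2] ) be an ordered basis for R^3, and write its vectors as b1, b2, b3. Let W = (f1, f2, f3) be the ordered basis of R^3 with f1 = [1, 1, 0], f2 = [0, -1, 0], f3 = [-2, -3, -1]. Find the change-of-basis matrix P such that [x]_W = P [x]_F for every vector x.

Column j of P is [bj]_W, since P maps F-coordinates to W-coordinates.
Expressing b1 in W: b1 = -f1 - f2 + 2f3, so column 1 of P is [-1, -1, 2].
Doing the same for each bj gives P = [[-1, 1, -1], [-1, 0, 1], [2, 1, -2]].

[[-1, 1, -1], [-1, 0, 1], [2, 1, -2]]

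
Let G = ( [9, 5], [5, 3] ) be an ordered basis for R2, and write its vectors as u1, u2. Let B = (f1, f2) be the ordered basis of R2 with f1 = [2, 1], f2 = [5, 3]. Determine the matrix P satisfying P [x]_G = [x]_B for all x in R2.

[[2, 0], [1, 1]]

Let M have columns uj and N have columns fj. Then for every x, N [x]_B = x = M [x]_G, so P = N^(-1) M.
Since det N = 1, N^(-1) has integer entries; multiplying gives P = [[2, 0], [1, 1]].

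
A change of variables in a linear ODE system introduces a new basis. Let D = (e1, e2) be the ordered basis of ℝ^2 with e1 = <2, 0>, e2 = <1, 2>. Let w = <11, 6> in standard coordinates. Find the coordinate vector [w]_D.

<4, 3>

[w]_D is the unique c with M c = w, where M has columns e1, e2.
System: 2c_1 + c_2 = 11, 0c_1 + 2c_2 = 6; solving gives c_1 = 4, c_2 = 3.
Check: 4e1 + 3e2 = <11, 6>.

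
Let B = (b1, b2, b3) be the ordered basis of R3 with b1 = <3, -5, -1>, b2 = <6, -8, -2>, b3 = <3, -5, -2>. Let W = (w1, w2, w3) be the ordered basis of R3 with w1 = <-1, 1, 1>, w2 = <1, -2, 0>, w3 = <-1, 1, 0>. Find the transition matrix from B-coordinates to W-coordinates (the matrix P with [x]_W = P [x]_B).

[[-1, -2, -2], [2, 2, 2], [0, -2, 1]]

Column j of P is [bj]_W, since P maps B-coordinates to W-coordinates.
Expressing b1 in W: b1 = -w1 + 2w2 + 0·w3, so column 1 of P is <-1, 2, 0>.
Doing the same for each bj gives P = [[-1, -2, -2], [2, 2, 2], [0, -2, 1]].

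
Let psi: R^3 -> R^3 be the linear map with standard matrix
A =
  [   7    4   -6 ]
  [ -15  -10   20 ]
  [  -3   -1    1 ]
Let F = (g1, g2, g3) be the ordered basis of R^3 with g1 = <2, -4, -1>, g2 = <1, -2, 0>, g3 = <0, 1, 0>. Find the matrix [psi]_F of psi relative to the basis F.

Let P have columns g1, ..., g3. Then [psi]_F = P^(-1) A P.
Here det P = -1, so P^(-1) is integer; computing A P first and then P^(-1)(A P) gives [[3, 1, 1], [-2, -3, 2], [-2, 3, -2]].

[[3, 1, 1], [-2, -3, 2], [-2, 3, -2]]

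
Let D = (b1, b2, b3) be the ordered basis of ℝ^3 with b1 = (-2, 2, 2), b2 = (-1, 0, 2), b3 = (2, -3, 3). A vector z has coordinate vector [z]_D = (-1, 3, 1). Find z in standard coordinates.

z = M [z]_D, where M has columns b1, ..., b3.
Carrying out the matrix-vector product, z = (1, -5, 7).

(1, -5, 7)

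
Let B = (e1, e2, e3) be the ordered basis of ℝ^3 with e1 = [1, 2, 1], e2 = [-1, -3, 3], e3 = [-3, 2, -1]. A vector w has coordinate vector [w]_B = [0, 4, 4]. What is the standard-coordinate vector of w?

The coordinates say w = 0·e1 + 4e2 + 4e3; adding the scaled basis vectors gives [-16, -4, 8].

[-16, -4, 8]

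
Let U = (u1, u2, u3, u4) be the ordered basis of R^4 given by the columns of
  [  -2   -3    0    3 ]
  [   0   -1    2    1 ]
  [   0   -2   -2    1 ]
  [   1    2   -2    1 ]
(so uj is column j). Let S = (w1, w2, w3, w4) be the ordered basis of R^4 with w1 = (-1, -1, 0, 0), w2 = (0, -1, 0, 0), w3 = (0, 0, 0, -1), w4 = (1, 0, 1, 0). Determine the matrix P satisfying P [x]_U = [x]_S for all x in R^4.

Take x = uj: its U-coordinates are the j-th standard unit vector, so P e_j — column j of P — equals [uj]_S.
u1 = 2w1 - 2w2 - w3 + 0·w4, giving column 1 = (2, -2, -1, 0); repeating for each j gives P = [[2, 1, -2, -2], [-2, 0, 0, 1], [-1, -2, 2, -1], [0, -2, -2, 1]].

[[2, 1, -2, -2], [-2, 0, 0, 1], [-1, -2, 2, -1], [0, -2, -2, 1]]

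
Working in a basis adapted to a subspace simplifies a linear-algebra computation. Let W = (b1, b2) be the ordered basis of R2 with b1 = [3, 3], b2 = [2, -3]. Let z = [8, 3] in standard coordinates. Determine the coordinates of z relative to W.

[2, 1]

We seek scalars with c_1 b1 + c_2 b2 = z; equivalently solve M c = z where the columns of M are b1, b2.
System: 3c_1 + 2c_2 = 8, 3c_1 - 3c_2 = 3; solving gives c_1 = 2, c_2 = 1.
Check: 2b1 + b2 = [8, 3].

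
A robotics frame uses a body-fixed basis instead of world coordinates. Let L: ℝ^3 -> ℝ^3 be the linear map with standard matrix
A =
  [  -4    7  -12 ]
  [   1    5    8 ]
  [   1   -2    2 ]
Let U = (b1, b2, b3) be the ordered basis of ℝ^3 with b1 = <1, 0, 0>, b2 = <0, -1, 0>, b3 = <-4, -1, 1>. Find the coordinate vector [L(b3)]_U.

<-3, 1, 0>

Compute L(b3) = A b3 = <-3, -1, 0> in standard coordinates.
Then write this in U-coordinates: solve for y in y_1 b1 + ... + y_3 b3 = <-3, -1, 0>.
This gives y = <-3, 1, 0>, which is column 3 of [L]_U.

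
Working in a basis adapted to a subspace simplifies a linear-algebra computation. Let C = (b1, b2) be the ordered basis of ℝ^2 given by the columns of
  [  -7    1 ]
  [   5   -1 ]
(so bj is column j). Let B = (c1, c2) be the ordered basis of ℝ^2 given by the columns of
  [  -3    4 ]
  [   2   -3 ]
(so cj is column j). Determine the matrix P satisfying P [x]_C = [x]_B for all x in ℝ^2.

Let M have columns bj and N have columns cj. Then for every x, N [x]_B = x = M [x]_C, so P = N^(-1) M.
Since det N = 1, N^(-1) has integer entries; multiplying gives P = [[1, 1], [-1, 1]].

[[1, 1], [-1, 1]]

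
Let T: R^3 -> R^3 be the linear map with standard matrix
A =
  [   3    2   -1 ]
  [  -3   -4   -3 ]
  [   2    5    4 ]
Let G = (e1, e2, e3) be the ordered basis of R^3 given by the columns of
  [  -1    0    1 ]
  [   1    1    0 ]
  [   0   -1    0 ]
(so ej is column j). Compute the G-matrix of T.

[[2, 0, -1], [-3, -1, -2], [1, 3, 2]]

The j-th column of [T]_G is [T(ej)]_G.
T(e1) = A e1 = <-1, -1, 3> = 2e1 - 3e2 + e3, so column 1 is <2, -3, 1>.
Repeating for e2, e3 and assembling the columns gives [[2, 0, -1], [-3, -1, -2], [1, 3, 2]].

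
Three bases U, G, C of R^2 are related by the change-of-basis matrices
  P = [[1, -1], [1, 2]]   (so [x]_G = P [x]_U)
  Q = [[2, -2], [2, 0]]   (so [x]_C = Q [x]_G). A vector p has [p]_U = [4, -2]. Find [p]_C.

First [p]_G = P [p]_U = [6, 0].
Then [p]_C = Q [p]_G = [12, 12].

[12, 12]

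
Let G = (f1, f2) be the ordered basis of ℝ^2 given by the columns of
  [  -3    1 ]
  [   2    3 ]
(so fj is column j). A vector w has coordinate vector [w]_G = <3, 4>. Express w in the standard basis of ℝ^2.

By definition w = 3f1 + 4f2.
Summing componentwise gives <-5, 18>.

<-5, 18>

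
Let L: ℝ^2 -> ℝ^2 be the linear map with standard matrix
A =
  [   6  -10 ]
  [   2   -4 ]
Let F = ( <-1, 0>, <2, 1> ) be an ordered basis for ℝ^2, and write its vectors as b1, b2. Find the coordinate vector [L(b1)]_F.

<2, -2>

Compute L(b1) = A b1 = <-6, -2> in standard coordinates.
Then write this in F-coordinates: solve for y in y_1 b1 + y_2 b2 = <-6, -2>.
This gives y = <2, -2>, which is column 1 of [L]_F.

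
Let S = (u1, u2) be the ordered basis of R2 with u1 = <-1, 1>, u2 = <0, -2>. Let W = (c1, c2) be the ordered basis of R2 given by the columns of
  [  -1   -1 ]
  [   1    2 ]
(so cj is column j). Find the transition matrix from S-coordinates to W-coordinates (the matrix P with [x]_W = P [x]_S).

Let M have columns uj and N have columns cj. Then for every x, N [x]_W = x = M [x]_S, so P = N^(-1) M.
Since det N = -1, N^(-1) has integer entries; multiplying gives P = [[1, 2], [0, -2]].

[[1, 2], [0, -2]]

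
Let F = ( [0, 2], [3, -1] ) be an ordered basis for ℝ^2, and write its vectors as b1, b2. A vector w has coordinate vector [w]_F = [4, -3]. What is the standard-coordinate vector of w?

The coordinates say w = 4b1 - 3b2; adding the scaled basis vectors gives [-9, 11].

[-9, 11]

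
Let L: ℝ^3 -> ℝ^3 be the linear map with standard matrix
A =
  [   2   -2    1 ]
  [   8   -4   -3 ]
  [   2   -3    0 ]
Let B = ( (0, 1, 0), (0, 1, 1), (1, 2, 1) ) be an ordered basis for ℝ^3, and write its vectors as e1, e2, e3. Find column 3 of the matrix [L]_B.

(2, -3, -1)

Compute L(e3) = A e3 = (-1, -3, -4) in standard coordinates.
Then write this in B-coordinates: solve for y in y_1 e1 + ... + y_3 e3 = (-1, -3, -4).
This gives y = (2, -3, -1), which is column 3 of [L]_B.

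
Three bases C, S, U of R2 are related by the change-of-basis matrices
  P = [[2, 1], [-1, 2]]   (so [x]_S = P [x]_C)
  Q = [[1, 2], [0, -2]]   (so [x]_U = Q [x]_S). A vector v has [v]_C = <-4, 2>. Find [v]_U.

<10, -16>

Composing the changes, [v]_U = Q P [v]_C.
Q P = [[0, 5], [2, -4]]; applying this to <-4, 2> gives <10, -16>.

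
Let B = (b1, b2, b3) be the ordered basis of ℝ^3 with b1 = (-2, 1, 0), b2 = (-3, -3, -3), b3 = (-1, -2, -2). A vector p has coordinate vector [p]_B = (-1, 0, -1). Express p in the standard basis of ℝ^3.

p = M [p]_B, where M has columns b1, ..., b3.
Carrying out the matrix-vector product, p = (3, 1, 2).

(3, 1, 2)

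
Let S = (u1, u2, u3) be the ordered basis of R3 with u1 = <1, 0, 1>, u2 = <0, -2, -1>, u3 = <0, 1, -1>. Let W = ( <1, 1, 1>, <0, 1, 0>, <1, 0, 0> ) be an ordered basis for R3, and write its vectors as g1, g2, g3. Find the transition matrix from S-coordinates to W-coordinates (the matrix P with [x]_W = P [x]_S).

[[1, -1, -1], [-1, -1, 2], [0, 1, 1]]

Column j of P is [uj]_W, since P maps S-coordinates to W-coordinates.
Expressing u1 in W: u1 = g1 - g2 + 0·g3, so column 1 of P is <1, -1, 0>.
Doing the same for each uj gives P = [[1, -1, -1], [-1, -1, 2], [0, 1, 1]].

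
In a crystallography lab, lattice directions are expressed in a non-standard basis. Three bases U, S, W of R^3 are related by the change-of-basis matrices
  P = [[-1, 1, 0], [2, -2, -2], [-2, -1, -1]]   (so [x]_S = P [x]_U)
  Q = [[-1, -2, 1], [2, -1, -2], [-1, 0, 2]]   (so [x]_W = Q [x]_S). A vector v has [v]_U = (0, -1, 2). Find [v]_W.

Composing the changes, [v]_W = Q P [v]_U.
Q P = [[-5, 2, 3], [0, 6, 4], [-3, -3, -2]]; applying this to (0, -1, 2) gives (4, 2, -1).

(4, 2, -1)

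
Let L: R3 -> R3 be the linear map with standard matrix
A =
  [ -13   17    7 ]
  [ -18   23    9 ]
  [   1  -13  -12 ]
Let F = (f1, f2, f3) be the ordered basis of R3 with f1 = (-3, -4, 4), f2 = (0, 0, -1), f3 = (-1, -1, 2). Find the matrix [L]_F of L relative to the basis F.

[[1, 2, -3], [-1, -2, -2], [-2, 1, -1]]

The j-th column of [L]_F is [L(fj)]_F.
L(f1) = A f1 = (-1, -2, 1) = f1 - f2 - 2f3, so column 1 is (1, -1, -2).
Repeating for f2, f3 and assembling the columns gives [[1, 2, -3], [-1, -2, -2], [-2, 1, -1]].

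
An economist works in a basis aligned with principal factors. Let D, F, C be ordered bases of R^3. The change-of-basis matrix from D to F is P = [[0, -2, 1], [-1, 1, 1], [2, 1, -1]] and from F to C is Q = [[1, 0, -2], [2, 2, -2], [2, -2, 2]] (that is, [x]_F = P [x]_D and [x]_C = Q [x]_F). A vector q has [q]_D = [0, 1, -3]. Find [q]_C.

Composing the changes, [q]_C = Q P [q]_D.
Q P = [[-4, -4, 3], [-6, -4, 6], [6, -4, -2]]; applying this to [0, 1, -3] gives [-13, -22, 2].

[-13, -22, 2]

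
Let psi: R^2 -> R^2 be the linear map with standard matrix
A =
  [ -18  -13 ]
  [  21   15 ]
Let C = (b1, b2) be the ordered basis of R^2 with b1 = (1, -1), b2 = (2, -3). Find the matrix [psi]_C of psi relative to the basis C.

[[-3, 3], [-1, 0]]

With P the matrix whose columns are b1, b2, [psi]_C = P^(-1) A P.
Column by column: psi(b1) = A b1 = (-5, 6); its C-coordinates (-3, -1) give column 1.
Continuing for each basis vector yields [psi]_C = [[-3, 3], [-1, 0]].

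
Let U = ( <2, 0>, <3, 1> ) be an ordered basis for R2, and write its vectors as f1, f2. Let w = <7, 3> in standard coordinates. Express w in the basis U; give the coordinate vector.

Write w = c_1 f1 + c_2 f2 and solve for the c_i.
System: 2c_1 + 3c_2 = 7, 0c_1 + c_2 = 3; solving gives c_1 = -1, c_2 = 3.
Check: -f1 + 3f2 = <7, 3>.

<-1, 3>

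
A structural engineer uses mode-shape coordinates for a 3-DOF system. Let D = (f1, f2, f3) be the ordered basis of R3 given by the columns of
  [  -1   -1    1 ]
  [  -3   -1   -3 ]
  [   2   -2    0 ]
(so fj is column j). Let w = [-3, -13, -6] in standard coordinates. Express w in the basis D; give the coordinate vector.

[1, 4, 2]

Write w = c_1 f1 + ... + c_3 f3 and solve for the c_i.
Row-reducing the augmented matrix [M | w] gives c = (1, 4, 2).
Check: f1 + 4f2 + 2f3 = [-3, -13, -6].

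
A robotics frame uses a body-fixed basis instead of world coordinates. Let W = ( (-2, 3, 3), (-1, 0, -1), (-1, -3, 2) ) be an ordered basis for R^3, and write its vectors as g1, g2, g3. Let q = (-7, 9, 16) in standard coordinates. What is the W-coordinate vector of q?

(4, -2, 1)

[q]_W is the unique c with M c = q, where M has columns g1, ..., g3.
Row-reducing the augmented matrix [M | q] gives c = (4, -2, 1).
Check: 4g1 - 2g2 + g3 = (-7, 9, 16).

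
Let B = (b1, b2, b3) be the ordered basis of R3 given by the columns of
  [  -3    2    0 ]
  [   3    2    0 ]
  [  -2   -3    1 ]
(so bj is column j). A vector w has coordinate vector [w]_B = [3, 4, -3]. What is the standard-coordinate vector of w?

By definition w = 3b1 + 4b2 - 3b3.
Summing componentwise gives [-1, 17, -21].

[-1, 17, -21]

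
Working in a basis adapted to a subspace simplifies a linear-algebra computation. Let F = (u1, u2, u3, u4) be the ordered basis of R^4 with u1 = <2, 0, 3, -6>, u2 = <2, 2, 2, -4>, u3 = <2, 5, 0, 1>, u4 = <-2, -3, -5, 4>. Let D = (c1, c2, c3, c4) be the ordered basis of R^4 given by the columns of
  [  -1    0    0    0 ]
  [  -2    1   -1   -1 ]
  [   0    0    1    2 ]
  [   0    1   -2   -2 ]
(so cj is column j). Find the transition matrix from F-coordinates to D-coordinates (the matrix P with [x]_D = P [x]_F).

[[-2, -2, -2, 2], [-2, 0, 1, -2], [1, 2, 0, -1], [1, 0, 0, -2]]

Let M have columns uj and N have columns cj. Then for every x, N [x]_D = x = M [x]_F, so P = N^(-1) M.
Since det N = -1, N^(-1) has integer entries; multiplying gives P = [[-2, -2, -2, 2], [-2, 0, 1, -2], [1, 2, 0, -1], [1, 0, 0, -2]].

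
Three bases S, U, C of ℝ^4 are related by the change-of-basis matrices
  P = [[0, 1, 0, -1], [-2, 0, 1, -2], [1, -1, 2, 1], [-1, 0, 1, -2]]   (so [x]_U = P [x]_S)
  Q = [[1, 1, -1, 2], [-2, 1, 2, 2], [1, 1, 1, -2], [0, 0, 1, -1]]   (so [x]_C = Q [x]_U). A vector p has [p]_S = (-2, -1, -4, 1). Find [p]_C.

(-4, -22, -4, -4)

First [p]_U = P [p]_S = (-2, -2, -8, -4).
Then [p]_C = Q [p]_U = (-4, -22, -4, -4).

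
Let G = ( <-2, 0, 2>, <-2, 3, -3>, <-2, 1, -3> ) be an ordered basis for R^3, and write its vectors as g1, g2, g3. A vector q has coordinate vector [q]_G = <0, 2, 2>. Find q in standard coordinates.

<-8, 8, -12>

By definition q = 0·g1 + 2g2 + 2g3.
Summing componentwise gives <-8, 8, -12>.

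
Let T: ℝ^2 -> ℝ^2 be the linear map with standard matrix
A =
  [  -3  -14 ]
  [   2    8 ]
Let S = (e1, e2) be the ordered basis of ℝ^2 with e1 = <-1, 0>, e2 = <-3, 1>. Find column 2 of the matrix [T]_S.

Column 2 of [T]_S is the S-coordinate vector of T(e2).
In standard coordinates T(e2) = A e2 = <-5, 2>.
Converting to S: <-5, 2> = -e1 + 2e2, so the coordinate vector is <-1, 2>.

<-1, 2>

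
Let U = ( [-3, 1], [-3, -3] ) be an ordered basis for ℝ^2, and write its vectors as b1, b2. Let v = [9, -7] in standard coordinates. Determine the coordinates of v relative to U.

[-4, 1]

[v]_U is the unique c with M c = v, where M has columns b1, b2.
System: -3c_1 - 3c_2 = 9, c_1 - 3c_2 = -7; solving gives c_1 = -4, c_2 = 1.
Check: -4b1 + b2 = [9, -7].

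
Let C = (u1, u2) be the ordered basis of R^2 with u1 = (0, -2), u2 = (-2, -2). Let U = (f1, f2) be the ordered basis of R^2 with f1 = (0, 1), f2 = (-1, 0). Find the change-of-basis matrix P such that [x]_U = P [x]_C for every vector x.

Take x = uj: its C-coordinates are the j-th standard unit vector, so P e_j — column j of P — equals [uj]_U.
u1 = -2f1 + 0·f2, giving column 1 = (-2, 0); repeating for each j gives P = [[-2, -2], [0, 2]].

[[-2, -2], [0, 2]]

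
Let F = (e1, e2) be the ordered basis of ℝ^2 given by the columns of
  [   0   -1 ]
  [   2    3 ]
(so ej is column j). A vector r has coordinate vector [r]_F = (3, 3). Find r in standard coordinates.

(-3, 15)

r = M [r]_F, where M has columns e1, e2.
Carrying out the matrix-vector product, r = (-3, 15).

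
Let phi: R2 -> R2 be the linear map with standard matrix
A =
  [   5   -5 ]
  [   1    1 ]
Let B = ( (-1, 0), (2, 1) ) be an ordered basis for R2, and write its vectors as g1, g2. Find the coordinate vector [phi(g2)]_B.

(1, 3)

Column 2 of [phi]_B is the B-coordinate vector of phi(g2).
In standard coordinates phi(g2) = A g2 = (5, 3).
Converting to B: (5, 3) = g1 + 3g2, so the coordinate vector is (1, 3).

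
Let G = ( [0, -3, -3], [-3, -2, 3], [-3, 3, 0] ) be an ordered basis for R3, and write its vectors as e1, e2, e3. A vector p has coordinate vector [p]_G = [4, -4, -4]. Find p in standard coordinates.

[24, -16, -24]

By definition p = 4e1 - 4e2 - 4e3.
Summing componentwise gives [24, -16, -24].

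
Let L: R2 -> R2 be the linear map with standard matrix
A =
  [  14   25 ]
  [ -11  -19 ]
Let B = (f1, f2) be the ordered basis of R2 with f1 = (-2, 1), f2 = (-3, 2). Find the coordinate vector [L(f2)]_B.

Column 2 of [L]_B is the B-coordinate vector of L(f2).
In standard coordinates L(f2) = A f2 = (8, -5).
Converting to B: (8, -5) = -f1 - 2f2, so the coordinate vector is (-1, -2).

(-1, -2)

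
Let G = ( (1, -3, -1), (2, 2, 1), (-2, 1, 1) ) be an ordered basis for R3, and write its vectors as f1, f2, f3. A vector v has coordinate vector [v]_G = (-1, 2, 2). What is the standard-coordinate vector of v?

By definition v = -f1 + 2f2 + 2f3.
Summing componentwise gives (-1, 9, 5).

(-1, 9, 5)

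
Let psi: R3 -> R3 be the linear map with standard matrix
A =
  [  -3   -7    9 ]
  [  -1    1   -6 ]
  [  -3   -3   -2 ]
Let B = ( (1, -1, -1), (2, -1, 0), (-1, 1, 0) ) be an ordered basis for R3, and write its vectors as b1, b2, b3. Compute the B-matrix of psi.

[[-2, 3, 0], [-1, -2, -2], [1, -2, 0]]

Let P have columns b1, ..., b3. Then [psi]_B = P^(-1) A P.
Here det P = -1, so P^(-1) is integer; computing A P first and then P^(-1)(A P) gives [[-2, 3, 0], [-1, -2, -2], [1, -2, 0]].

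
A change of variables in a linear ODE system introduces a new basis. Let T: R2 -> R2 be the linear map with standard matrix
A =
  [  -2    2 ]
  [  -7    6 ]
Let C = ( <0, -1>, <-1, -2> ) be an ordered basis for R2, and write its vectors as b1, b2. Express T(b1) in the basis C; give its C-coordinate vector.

<2, 2>

Compute T(b1) = A b1 = <-2, -6> in standard coordinates.
Then write this in C-coordinates: solve for y in y_1 b1 + y_2 b2 = <-2, -6>.
This gives y = <2, 2>, which is column 1 of [T]_C.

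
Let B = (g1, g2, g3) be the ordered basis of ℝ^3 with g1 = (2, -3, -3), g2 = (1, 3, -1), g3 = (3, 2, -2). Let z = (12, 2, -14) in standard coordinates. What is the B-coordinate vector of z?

We seek scalars with c_1 g1 + ... + c_3 g3 = z; equivalently solve M c = z where the columns of M are g1, ..., g3.
Solving this 3x3 system gives c = (3, 3, 1).
Check: 3g1 + 3g2 + g3 = (12, 2, -14).

(3, 3, 1)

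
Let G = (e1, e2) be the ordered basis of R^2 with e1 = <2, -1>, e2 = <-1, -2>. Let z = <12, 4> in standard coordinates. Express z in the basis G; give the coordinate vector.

We seek scalars with c_1 e1 + c_2 e2 = z; equivalently solve M c = z where the columns of M are e1, e2.
System: 2c_1 - c_2 = 12, -c_1 - 2c_2 = 4; solving gives c_1 = 4, c_2 = -4.
Check: 4e1 - 4e2 = <12, 4>.

<4, -4>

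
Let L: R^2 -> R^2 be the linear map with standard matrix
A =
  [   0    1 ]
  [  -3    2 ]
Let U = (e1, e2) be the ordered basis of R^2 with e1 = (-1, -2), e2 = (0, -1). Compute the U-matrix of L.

[[2, 1], [-3, 0]]

With P the matrix whose columns are e1, e2, [L]_U = P^(-1) A P.
Column by column: L(e1) = A e1 = (-2, -1); its U-coordinates (2, -3) give column 1.
Continuing for each basis vector yields [L]_U = [[2, 1], [-3, 0]].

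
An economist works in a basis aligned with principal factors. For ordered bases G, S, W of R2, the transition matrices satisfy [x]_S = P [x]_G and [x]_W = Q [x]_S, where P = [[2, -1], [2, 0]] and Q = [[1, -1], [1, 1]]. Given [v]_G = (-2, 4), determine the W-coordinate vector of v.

Apply P to get S-coordinates (-8, -4), then Q to get W-coordinates.
The result is [v]_W = (-4, -12).

(-4, -12)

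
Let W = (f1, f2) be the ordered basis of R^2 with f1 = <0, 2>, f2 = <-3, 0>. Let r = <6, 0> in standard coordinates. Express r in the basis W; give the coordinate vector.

<0, -2>

[r]_W is the unique c with M c = r, where M has columns f1, f2.
System: 0c_1 - 3c_2 = 6, 2c_1 + 0c_2 = 0; solving gives c_1 = 0, c_2 = -2.
Check: 0·f1 - 2f2 = <6, 0>.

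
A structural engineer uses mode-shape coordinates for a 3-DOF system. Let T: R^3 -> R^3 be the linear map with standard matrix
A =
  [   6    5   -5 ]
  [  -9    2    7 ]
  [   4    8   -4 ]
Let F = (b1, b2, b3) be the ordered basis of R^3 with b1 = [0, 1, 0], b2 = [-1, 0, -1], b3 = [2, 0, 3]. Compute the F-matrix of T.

The j-th column of [T]_F is [T(bj)]_F.
T(b1) = A b1 = [5, 2, 8] = 2b1 + b2 + 3b3, so column 1 is [2, 1, 3].
Repeating for b2, b3 and assembling the columns gives [[2, 2, 3], [1, 3, 1], [3, 1, -1]].

[[2, 2, 3], [1, 3, 1], [3, 1, -1]]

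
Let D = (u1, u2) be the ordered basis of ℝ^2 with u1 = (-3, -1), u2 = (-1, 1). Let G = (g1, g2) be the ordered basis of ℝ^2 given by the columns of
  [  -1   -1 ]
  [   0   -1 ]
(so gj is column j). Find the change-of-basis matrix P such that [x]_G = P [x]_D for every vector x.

Take x = uj: its D-coordinates are the j-th standard unit vector, so P e_j — column j of P — equals [uj]_G.
u1 = 2g1 + g2, giving column 1 = (2, 1); repeating for each j gives P = [[2, 2], [1, -1]].

[[2, 2], [1, -1]]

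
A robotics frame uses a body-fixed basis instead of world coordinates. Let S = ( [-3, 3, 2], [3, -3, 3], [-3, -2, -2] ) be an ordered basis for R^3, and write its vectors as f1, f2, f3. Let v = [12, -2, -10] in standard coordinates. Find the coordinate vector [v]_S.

We seek scalars with c_1 f1 + ... + c_3 f3 = v; equivalently solve M c = v where the columns of M are f1, ..., f3.
Gaussian elimination on [M | v] yields c = (-4, -2, -2).
Check: -4f1 - 2f2 - 2f3 = [12, -2, -10].

[-4, -2, -2]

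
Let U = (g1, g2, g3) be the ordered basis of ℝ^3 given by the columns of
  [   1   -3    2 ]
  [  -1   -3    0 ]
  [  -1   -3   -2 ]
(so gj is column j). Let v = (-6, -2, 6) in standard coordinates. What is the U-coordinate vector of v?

[v]_U is the unique c with M c = v, where M has columns g1, ..., g3.
Solving this 3x3 system gives c = (2, 0, -4).
Check: 2g1 + 0·g2 - 4g3 = (-6, -2, 6).

(2, 0, -4)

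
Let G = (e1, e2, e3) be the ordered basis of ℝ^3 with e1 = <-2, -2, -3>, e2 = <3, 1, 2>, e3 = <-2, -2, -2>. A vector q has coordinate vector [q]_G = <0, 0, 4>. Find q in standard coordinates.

q = M [q]_G, where M has columns e1, ..., e3.
Carrying out the matrix-vector product, q = <-8, -8, -8>.

<-8, -8, -8>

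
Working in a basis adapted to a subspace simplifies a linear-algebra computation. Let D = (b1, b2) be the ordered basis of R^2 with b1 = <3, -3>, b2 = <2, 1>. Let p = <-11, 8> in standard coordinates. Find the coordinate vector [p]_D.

<-3, -1>

Write p = c_1 b1 + c_2 b2 and solve for the c_i.
System: 3c_1 + 2c_2 = -11, -3c_1 + c_2 = 8; solving gives c_1 = -3, c_2 = -1.
Check: -3b1 - b2 = <-11, 8>.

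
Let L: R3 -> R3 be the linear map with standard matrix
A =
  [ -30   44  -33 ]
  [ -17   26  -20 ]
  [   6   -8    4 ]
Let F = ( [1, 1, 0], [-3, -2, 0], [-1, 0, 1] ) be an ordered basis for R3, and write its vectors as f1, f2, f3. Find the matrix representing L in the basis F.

[[3, -3, 1], [-3, -1, 2], [-2, -2, -2]]

Let P have columns f1, ..., f3. Then [L]_F = P^(-1) A P.
Here det P = 1, so P^(-1) is integer; computing A P first and then P^(-1)(A P) gives [[3, -3, 1], [-3, -1, 2], [-2, -2, -2]].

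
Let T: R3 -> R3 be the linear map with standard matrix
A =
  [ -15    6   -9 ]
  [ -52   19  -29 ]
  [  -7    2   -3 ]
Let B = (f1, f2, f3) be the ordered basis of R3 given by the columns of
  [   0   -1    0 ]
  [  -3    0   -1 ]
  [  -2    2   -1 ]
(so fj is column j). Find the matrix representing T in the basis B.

[[-1, 1, -3], [0, 3, -3], [2, 3, -1]]

With P the matrix whose columns are f1, ..., f3, [T]_B = P^(-1) A P.
Column by column: T(f1) = A f1 = <0, 1, 0>; its B-coordinates <-1, 0, 2> give column 1.
Continuing for each basis vector yields [T]_B = [[-1, 1, -3], [0, 3, -3], [2, 3, -1]].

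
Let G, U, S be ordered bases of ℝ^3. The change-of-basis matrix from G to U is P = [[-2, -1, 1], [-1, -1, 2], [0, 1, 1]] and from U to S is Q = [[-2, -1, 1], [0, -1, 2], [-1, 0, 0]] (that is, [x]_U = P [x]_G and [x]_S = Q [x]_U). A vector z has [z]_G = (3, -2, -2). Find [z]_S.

(13, -3, 6)

Composing the changes, [z]_S = Q P [z]_G.
Q P = [[5, 4, -3], [1, 3, 0], [2, 1, -1]]; applying this to (3, -2, -2) gives (13, -3, 6).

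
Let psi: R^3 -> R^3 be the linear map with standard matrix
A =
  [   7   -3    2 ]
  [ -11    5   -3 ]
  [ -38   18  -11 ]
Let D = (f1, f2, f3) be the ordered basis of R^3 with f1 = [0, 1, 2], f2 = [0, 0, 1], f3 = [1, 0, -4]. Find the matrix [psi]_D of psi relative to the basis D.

Let P have columns f1, ..., f3. Then [psi]_D = P^(-1) A P.
Here det P = 1, so P^(-1) is integer; computing A P first and then P^(-1)(A P) gives [[-1, -3, 1], [2, 3, 0], [1, 2, -1]].

[[-1, -3, 1], [2, 3, 0], [1, 2, -1]]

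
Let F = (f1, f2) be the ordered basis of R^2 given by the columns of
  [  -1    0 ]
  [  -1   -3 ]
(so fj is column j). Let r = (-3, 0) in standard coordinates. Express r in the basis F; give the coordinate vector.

Write r = c_1 f1 + c_2 f2 and solve for the c_i.
System: -c_1 + 0c_2 = -3, -c_1 - 3c_2 = 0; solving gives c_1 = 3, c_2 = -1.
Check: 3f1 - f2 = (-3, 0).

(3, -1)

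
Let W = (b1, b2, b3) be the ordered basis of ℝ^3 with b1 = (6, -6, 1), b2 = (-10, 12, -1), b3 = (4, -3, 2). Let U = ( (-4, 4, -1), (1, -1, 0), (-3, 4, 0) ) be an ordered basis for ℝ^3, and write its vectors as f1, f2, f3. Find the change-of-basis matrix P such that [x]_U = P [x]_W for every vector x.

Column j of P is [bj]_U, since P maps W-coordinates to U-coordinates.
Expressing b1 in U: b1 = -f1 + 2f2 + 0·f3, so column 1 of P is (-1, 2, 0).
Doing the same for each bj gives P = [[-1, 1, -2], [2, 0, -1], [0, 2, 1]].

[[-1, 1, -2], [2, 0, -1], [0, 2, 1]]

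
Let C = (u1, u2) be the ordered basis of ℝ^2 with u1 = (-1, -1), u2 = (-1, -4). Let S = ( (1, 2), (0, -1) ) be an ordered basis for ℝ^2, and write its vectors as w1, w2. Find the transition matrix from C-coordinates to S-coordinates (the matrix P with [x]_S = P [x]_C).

[[-1, -1], [-1, 2]]

Take x = uj: its C-coordinates are the j-th standard unit vector, so P e_j — column j of P — equals [uj]_S.
u1 = -w1 - w2, giving column 1 = (-1, -1); repeating for each j gives P = [[-1, -1], [-1, 2]].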